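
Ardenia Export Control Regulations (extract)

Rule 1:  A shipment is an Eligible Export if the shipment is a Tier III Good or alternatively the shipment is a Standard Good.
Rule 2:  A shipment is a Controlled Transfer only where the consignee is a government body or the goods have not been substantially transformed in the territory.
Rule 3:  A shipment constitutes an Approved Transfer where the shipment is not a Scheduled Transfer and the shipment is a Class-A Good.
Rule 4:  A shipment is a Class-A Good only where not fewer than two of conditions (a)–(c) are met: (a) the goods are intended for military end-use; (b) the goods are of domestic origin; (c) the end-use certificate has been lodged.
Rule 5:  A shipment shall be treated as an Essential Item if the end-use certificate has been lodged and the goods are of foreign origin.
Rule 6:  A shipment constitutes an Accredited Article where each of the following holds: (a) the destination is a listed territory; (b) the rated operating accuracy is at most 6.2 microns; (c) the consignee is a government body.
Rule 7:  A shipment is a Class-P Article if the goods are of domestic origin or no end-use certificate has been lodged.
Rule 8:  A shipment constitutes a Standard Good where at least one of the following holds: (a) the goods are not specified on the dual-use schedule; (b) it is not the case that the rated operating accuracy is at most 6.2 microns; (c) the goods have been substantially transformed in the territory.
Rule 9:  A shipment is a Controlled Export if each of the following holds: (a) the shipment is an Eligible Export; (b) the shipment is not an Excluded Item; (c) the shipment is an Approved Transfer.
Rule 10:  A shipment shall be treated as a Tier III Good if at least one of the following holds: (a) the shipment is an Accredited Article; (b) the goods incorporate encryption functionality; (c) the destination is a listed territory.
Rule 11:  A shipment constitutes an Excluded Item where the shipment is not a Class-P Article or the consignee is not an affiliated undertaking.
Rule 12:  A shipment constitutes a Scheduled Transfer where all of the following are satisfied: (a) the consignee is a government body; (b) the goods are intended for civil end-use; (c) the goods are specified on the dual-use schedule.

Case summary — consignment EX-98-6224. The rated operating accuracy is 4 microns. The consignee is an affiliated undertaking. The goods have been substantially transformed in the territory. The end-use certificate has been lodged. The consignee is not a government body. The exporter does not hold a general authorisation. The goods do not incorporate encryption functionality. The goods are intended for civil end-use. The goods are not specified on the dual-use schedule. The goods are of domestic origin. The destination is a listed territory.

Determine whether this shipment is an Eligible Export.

Yes

rule 6 — Accredited Article: [the destination is a listed territory? yes] AND [rated operating accuracy: 4 microns ≤ 6.2 microns? yes] AND [the consignee is a government body? no] → not satisfied.
rule 10 — Tier III Good: [Accredited Article (rule 6)? no] OR [the goods incorporate encryption functionality? no] OR [the destination is a listed territory? yes] → satisfied.
rule 8 — Standard Good: [the goods are not specified on the dual-use schedule? yes] OR [rated operating accuracy: 4 microns ≤ 6.2 microns? yes, so negated condition no] OR [the goods have been substantially transformed in the territory? yes] → satisfied.
rule 1 — Eligible Export: [Tier III Good (rule 10)? yes] OR [Standard Good (rule 8)? yes] → satisfied.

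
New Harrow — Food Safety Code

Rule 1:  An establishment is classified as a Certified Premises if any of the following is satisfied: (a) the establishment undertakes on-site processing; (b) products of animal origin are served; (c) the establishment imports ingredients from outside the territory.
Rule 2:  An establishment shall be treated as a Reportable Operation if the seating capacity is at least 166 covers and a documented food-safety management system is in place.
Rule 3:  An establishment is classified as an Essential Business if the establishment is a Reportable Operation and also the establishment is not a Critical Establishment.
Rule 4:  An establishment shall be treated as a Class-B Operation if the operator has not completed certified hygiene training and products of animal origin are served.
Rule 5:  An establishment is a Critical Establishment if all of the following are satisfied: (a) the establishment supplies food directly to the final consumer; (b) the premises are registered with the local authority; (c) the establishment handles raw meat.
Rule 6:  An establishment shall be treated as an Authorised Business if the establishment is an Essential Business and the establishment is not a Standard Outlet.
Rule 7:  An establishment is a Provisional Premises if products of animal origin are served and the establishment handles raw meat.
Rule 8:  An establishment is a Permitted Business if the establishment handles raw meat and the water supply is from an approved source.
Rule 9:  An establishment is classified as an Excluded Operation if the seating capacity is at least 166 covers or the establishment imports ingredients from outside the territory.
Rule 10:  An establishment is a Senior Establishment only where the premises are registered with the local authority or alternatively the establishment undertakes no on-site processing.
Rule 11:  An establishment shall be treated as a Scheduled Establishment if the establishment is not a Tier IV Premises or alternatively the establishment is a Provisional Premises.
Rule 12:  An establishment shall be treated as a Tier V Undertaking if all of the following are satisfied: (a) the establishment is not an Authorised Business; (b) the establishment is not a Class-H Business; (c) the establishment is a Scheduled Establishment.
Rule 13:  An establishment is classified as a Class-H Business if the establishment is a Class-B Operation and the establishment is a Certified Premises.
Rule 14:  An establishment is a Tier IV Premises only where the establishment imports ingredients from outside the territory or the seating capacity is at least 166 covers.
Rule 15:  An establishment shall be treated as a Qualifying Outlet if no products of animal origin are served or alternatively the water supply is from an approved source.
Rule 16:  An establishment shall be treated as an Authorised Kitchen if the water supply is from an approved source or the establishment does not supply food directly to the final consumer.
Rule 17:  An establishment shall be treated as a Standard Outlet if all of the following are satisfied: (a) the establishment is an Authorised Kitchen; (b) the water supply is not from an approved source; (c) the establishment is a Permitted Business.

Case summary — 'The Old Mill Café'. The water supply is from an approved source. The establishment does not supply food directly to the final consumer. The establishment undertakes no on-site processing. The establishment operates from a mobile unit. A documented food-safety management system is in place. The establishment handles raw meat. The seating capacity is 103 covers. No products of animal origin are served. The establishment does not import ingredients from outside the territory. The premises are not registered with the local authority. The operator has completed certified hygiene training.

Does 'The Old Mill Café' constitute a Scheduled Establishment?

rule 14 — Tier IV Premises: [the establishment imports ingredients from outside the territory? no] OR [seating capacity: 103 covers ≥ 166 covers? no] → not satisfied.
rule 7 — Provisional Premises: [products of animal origin are served? no] AND [the establishment handles raw meat? yes] → not satisfied.
rule 11 — Scheduled Establishment: [not a Tier IV Premises (rule 14)? yes] OR [Provisional Premises (rule 7)? no] → satisfied.

Yes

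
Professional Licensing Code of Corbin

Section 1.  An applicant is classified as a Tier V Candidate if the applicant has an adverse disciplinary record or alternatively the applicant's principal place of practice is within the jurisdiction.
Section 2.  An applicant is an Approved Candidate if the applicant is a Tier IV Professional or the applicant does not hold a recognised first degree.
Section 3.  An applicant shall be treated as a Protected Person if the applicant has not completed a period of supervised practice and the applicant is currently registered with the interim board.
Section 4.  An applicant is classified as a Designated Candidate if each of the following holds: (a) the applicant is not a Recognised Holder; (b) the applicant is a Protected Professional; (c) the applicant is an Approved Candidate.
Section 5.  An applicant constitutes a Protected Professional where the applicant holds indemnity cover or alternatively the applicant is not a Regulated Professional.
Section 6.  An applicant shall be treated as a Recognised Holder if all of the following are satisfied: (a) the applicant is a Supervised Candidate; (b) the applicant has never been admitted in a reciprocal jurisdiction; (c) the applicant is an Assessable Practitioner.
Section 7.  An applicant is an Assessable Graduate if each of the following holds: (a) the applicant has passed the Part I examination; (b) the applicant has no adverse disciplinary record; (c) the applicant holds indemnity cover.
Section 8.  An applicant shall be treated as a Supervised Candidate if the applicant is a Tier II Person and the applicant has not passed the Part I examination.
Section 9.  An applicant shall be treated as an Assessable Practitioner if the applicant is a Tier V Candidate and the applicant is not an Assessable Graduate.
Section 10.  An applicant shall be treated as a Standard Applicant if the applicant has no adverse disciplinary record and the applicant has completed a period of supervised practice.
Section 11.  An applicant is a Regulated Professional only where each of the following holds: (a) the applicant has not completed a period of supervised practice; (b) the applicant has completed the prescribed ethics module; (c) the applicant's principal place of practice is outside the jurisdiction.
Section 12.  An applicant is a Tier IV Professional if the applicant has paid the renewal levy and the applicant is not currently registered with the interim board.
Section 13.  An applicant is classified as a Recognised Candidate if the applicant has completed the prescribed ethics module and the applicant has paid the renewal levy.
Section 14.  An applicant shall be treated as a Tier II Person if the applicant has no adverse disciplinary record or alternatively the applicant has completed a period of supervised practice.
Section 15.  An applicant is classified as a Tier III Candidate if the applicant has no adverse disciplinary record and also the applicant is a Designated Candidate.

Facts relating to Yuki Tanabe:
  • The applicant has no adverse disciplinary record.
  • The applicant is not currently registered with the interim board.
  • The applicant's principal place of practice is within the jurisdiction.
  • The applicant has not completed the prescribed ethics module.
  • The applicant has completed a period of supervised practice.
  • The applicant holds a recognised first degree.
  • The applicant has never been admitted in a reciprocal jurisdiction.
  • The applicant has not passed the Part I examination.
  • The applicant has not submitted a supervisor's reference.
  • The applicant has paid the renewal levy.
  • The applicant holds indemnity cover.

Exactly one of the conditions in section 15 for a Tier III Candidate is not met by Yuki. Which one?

section 14 — Tier II Person: [the applicant has no adverse disciplinary record? yes] OR [the applicant has completed a period of supervised practice? yes] → satisfied.
section 8 — Supervised Candidate: [Tier II Person (section 14)? yes] AND [the applicant has not passed the Part I examination? yes] → satisfied.
section 1 — Tier V Candidate: [the applicant has an adverse disciplinary record? no] OR [the applicant's principal place of practice is within the jurisdiction? yes] → satisfied.
section 7 — Assessable Graduate: [the applicant has passed the Part I examination? no] AND [the applicant has no adverse disciplinary record? yes] AND [the applicant holds indemnity cover? yes] → not satisfied.
section 9 — Assessable Practitioner: [Tier V Candidate (section 1)? yes] AND [not an Assessable Graduate (section 7)? yes] → satisfied.
section 6 — Recognised Holder: [Supervised Candidate (section 8)? yes] AND [the applicant has never been admitted in a reciprocal jurisdiction? yes] AND [Assessable Practitioner (section 9)? yes] → satisfied.
section 11 — Regulated Professional: [the applicant has not completed a period of supervised practice? no] AND [the applicant has completed the prescribed ethics module? no] AND [the applicant's principal place of practice is outside the jurisdiction? no] → not satisfied.
section 5 — Protected Professional: [the applicant holds indemnity cover? yes] OR [not a Regulated Professional (section 11)? yes] → satisfied.
section 12 — Tier IV Professional: [the applicant has paid the renewal levy? yes] AND [the applicant is not currently registered with the interim board? yes] → satisfied.
section 2 — Approved Candidate: [Tier IV Professional (section 12)? yes] OR [the applicant does not hold a recognised first degree? no] → satisfied.
section 4 — Designated Candidate: [not a Recognised Holder (section 6)? no] AND [Protected Professional (section 5)? yes] AND [Approved Candidate (section 2)? yes] → not satisfied.
section 15 — Tier III Candidate: [the applicant has no adverse disciplinary record? yes] AND [Designated Candidate (section 4)? no] → not satisfied.

Designated Candidate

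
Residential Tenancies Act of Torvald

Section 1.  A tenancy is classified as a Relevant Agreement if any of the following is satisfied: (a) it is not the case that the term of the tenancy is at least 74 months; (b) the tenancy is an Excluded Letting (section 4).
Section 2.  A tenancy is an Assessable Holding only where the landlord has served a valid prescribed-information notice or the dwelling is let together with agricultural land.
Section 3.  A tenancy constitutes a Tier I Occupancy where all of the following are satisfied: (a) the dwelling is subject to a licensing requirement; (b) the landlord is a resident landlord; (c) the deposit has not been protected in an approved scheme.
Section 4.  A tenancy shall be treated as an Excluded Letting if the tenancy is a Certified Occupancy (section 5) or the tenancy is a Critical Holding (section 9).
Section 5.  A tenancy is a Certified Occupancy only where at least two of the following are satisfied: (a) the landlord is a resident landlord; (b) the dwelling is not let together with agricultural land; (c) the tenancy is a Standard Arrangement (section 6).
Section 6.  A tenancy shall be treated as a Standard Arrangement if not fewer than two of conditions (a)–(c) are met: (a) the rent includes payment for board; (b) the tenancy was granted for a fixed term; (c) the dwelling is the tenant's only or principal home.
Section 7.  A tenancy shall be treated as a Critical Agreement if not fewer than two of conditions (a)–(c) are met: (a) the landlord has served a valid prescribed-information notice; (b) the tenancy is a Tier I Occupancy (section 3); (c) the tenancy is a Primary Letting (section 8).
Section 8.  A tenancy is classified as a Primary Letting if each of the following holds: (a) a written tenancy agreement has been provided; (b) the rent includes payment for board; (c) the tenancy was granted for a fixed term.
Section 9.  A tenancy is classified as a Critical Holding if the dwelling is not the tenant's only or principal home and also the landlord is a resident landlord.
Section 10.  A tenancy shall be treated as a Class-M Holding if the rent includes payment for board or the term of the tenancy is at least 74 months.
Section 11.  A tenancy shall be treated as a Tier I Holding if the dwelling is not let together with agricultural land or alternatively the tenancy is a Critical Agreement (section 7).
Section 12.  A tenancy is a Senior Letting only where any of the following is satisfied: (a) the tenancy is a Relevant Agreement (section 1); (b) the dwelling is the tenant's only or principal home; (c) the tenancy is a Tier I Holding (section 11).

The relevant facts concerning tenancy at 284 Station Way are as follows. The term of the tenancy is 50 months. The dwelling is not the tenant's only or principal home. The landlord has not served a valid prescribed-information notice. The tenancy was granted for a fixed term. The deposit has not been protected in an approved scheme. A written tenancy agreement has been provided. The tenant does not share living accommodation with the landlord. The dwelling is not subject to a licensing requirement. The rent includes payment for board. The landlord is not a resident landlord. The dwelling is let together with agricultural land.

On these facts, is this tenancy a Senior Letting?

section 6 — Standard Arrangement: the rent includes payment for board? yes; the tenancy was granted for a fixed term? yes; the dwelling is the tenant's only or principal home? no — 2 of 3 hold (need ≥2) → satisfied.
section 5 — Certified Occupancy: the landlord is a resident landlord? no; the dwelling is not let together with agricultural land? no; Standard Arrangement (section 6)? yes — 1 of 3 hold (need ≥2) → not satisfied.
section 9 — Critical Holding: [the dwelling is not the tenant's only or principal home? yes] AND [the landlord is a resident landlord? no] → not satisfied.
section 4 — Excluded Letting: [Certified Occupancy (section 5)? no] OR [Critical Holding (section 9)? no] → not satisfied.
section 1 — Relevant Agreement: [term of the tenancy: 50 months ≥ 74 months? no, so negated condition yes] OR [Excluded Letting (section 4)? no] → satisfied.
section 3 — Tier I Occupancy: [the dwelling is subject to a licensing requirement? no] AND [the landlord is a resident landlord? no] AND [the deposit has not been protected in an approved scheme? yes] → not satisfied.
section 8 — Primary Letting: [a written tenancy agreement has been provided? yes] AND [the rent includes payment for board? yes] AND [the tenancy was granted for a fixed term? yes] → satisfied.
section 7 — Critical Agreement: the landlord has served a valid prescribed-information notice? no; Tier I Occupancy (section 3)? no; Primary Letting (section 8)? yes — 1 of 3 hold (need ≥2) → not satisfied.
section 11 — Tier I Holding: [the dwelling is not let together with agricultural land? no] OR [Critical Agreement (section 7)? no] → not satisfied.
section 12 — Senior Letting: [Relevant Agreement (section 1)? yes] OR [the dwelling is the tenant's only or principal home? no] OR [Tier I Holding (section 11)? no] → satisfied.

Yes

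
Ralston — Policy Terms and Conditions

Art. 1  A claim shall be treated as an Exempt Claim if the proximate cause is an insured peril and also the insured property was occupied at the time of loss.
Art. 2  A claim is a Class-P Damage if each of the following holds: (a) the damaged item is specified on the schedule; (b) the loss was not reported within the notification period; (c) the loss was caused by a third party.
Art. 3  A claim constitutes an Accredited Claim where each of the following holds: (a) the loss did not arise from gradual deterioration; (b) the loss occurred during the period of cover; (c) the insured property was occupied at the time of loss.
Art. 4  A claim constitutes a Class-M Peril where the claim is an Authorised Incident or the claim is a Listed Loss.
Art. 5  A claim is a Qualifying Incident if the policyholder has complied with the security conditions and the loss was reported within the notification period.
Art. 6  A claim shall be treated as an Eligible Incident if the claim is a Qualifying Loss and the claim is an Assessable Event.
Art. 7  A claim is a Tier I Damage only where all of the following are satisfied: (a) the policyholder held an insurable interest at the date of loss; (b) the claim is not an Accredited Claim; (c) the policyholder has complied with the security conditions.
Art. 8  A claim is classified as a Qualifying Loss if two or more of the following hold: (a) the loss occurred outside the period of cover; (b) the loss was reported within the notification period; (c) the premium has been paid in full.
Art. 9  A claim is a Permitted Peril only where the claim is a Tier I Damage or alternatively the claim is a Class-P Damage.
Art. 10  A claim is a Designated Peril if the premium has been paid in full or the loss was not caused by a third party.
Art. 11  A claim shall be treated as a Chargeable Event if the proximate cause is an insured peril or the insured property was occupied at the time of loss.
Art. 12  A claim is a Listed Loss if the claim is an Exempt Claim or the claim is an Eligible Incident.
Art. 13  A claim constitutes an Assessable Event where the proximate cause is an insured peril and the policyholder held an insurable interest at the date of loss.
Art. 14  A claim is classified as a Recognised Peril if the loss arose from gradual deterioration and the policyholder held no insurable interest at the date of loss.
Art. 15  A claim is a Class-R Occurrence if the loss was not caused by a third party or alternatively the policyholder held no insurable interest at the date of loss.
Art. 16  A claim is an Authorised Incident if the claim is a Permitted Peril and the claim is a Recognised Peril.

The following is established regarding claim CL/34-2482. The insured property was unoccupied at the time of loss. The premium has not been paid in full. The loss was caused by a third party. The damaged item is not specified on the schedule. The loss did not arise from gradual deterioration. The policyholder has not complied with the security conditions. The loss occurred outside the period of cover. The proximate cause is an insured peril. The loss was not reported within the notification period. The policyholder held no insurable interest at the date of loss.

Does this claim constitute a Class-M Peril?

Under article 3: the loss did not arise from gradual deterioration? yes; and the loss occurred during the period of cover? no; and the insured property was occupied at the time of loss? no. So the claim is not an Accredited Claim.
Under article 7: the policyholder held an insurable interest at the date of loss? no; and not an Accredited Claim (article 3)? yes; and the policyholder has complied with the security conditions? no. So the claim is not a Tier I Damage.
Under article 2: the damaged item is specified on the schedule? no; and the loss was not reported within the notification period? yes; and the loss was caused by a third party? yes. So the claim is not a Class-P Damage.
Under article 9: Tier I Damage (article 7)? no; or Class-P Damage (article 2)? no. So the claim is not a Permitted Peril.
Under article 14: the loss arose from gradual deterioration? no; and the policyholder held no insurable interest at the date of loss? yes. So the claim is not a Recognised Peril.
Under article 16: Permitted Peril (article 9)? no; and Recognised Peril (article 14)? no. So the claim is not an Authorised Incident.
Under article 1: the proximate cause is an insured peril? yes; and the insured property was occupied at the time of loss? no. So the claim is not an Exempt Claim.
Under article 8: the loss occurred outside the period of cover? yes; the loss was reported within the notification period? no; the premium has been paid in full? no — 1 of 3 hold (need ≥2) → not satisfied.
Under article 13: the proximate cause is an insured peril? yes; and the policyholder held an insurable interest at the date of loss? no. So the claim is not an Assessable Event.
Under article 6: Qualifying Loss (article 8)? no; and Assessable Event (article 13)? no. So the claim is not an Eligible Incident.
Under article 12: Exempt Claim (article 1)? no; or Eligible Incident (article 6)? no. So the claim is not a Listed Loss.
Under article 4: Authorised Incident (article 16)? no; or Listed Loss (article 12)? no. So the claim is not a Class-M Peril.

No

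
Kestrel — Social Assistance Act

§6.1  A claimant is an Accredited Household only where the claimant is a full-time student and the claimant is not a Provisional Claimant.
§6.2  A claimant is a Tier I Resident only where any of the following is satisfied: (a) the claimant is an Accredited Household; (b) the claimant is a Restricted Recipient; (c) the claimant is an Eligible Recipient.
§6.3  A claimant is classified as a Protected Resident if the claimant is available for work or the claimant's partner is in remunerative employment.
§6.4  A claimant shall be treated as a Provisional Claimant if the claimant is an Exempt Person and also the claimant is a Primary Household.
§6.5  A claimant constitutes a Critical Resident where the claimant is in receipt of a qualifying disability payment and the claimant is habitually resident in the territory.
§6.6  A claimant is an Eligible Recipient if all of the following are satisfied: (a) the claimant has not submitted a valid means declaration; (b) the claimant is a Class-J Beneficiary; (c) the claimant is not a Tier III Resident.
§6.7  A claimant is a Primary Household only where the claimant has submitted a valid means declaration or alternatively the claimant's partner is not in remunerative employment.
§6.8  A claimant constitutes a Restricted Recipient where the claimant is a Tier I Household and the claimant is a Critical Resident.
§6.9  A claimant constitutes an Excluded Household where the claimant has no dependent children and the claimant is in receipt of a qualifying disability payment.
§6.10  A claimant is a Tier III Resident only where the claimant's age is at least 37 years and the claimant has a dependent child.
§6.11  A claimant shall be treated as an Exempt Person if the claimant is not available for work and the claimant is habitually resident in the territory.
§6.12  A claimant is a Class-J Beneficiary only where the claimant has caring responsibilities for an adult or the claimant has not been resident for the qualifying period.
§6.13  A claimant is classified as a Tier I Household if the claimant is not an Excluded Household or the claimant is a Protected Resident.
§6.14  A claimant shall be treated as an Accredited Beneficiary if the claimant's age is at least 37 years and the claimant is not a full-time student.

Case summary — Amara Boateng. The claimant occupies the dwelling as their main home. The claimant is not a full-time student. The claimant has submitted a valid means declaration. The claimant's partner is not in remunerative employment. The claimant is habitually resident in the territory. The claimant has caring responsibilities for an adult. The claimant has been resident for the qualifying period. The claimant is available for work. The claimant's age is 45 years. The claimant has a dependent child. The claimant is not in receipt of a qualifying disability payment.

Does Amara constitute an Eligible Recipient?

§6.12 — Class-J Beneficiary: [the claimant has caring responsibilities for an adult? yes] OR [the claimant has not been resident for the qualifying period? no] → satisfied.
§6.10 — Tier III Resident: [claimant's age: 45 years ≥ 37 years? yes] AND [the claimant has a dependent child? yes] → satisfied.
§6.6 — Eligible Recipient: [the claimant has not submitted a valid means declaration? no] AND [Class-J Beneficiary (§6.12)? yes] AND [not a Tier III Resident (§6.10)? no] → not satisfied.

No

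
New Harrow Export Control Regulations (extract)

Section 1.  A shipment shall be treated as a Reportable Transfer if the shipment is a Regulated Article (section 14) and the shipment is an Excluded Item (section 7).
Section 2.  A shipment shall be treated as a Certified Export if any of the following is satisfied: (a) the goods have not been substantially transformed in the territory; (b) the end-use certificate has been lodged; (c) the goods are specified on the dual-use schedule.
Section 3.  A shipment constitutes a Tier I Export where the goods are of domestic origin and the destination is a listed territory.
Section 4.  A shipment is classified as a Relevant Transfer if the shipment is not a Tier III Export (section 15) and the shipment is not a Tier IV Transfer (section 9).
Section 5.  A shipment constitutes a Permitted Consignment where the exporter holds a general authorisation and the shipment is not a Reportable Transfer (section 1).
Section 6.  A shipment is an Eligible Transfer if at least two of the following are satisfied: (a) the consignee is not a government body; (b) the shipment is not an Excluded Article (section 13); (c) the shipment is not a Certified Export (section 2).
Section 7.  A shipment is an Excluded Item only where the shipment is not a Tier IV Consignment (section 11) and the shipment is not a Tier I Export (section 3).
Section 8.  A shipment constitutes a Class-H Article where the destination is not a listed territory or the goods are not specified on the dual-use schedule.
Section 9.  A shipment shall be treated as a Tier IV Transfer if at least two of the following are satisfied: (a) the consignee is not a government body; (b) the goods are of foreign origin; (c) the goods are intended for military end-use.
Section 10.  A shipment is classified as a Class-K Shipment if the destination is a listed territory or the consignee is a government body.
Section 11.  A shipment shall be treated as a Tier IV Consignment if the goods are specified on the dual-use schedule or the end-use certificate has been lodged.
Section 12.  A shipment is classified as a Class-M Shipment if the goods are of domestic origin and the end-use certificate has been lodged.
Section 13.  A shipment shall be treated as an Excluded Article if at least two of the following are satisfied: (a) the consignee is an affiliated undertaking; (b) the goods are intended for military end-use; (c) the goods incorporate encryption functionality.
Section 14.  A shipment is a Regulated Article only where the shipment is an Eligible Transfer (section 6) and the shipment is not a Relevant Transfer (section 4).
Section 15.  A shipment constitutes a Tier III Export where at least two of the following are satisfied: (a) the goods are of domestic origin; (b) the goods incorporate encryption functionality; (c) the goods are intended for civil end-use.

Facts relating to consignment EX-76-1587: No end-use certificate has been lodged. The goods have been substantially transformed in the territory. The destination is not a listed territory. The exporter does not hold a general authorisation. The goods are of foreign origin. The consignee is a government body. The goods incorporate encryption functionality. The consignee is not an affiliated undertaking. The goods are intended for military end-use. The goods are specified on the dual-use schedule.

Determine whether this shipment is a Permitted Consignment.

section 13 — Excluded Article: the consignee is an affiliated undertaking? no; the goods are intended for military end-use? yes; the goods incorporate encryption functionality? yes — 2 of 3 hold (need ≥2) → satisfied.
section 2 — Certified Export: [the goods have not been substantially transformed in the territory? no] OR [the end-use certificate has been lodged? no] OR [the goods are specified on the dual-use schedule? yes] → satisfied.
section 6 — Eligible Transfer: the consignee is not a government body? no; not an Excluded Article (section 13)? no; not a Certified Export (section 2)? no — 0 of 3 hold (need ≥2) → not satisfied.
section 15 — Tier III Export: the goods are of domestic origin? no; the goods incorporate encryption functionality? yes; the goods are intended for civil end-use? no — 1 of 3 hold (need ≥2) → not satisfied.
section 9 — Tier IV Transfer: the consignee is not a government body? no; the goods are of foreign origin? yes; the goods are intended for military end-use? yes — 2 of 3 hold (need ≥2) → satisfied.
section 4 — Relevant Transfer: [not a Tier III Export (section 15)? yes] AND [not a Tier IV Transfer (section 9)? no] → not satisfied.
section 14 — Regulated Article: [Eligible Transfer (section 6)? no] AND [not a Relevant Transfer (section 4)? yes] → not satisfied.
section 11 — Tier IV Consignment: [the goods are specified on the dual-use schedule? yes] OR [the end-use certificate has been lodged? no] → satisfied.
section 3 — Tier I Export: [the goods are of domestic origin? no] AND [the destination is a listed territory? no] → not satisfied.
section 7 — Excluded Item: [not a Tier IV Consignment (section 11)? no] AND [not a Tier I Export (section 3)? yes] → not satisfied.
section 1 — Reportable Transfer: [Regulated Article (section 14)? no] AND [Excluded Item (section 7)? no] → not satisfied.
section 5 — Permitted Consignment: [the exporter holds a general authorisation? no] AND [not a Reportable Transfer (section 1)? yes] → not satisfied.

No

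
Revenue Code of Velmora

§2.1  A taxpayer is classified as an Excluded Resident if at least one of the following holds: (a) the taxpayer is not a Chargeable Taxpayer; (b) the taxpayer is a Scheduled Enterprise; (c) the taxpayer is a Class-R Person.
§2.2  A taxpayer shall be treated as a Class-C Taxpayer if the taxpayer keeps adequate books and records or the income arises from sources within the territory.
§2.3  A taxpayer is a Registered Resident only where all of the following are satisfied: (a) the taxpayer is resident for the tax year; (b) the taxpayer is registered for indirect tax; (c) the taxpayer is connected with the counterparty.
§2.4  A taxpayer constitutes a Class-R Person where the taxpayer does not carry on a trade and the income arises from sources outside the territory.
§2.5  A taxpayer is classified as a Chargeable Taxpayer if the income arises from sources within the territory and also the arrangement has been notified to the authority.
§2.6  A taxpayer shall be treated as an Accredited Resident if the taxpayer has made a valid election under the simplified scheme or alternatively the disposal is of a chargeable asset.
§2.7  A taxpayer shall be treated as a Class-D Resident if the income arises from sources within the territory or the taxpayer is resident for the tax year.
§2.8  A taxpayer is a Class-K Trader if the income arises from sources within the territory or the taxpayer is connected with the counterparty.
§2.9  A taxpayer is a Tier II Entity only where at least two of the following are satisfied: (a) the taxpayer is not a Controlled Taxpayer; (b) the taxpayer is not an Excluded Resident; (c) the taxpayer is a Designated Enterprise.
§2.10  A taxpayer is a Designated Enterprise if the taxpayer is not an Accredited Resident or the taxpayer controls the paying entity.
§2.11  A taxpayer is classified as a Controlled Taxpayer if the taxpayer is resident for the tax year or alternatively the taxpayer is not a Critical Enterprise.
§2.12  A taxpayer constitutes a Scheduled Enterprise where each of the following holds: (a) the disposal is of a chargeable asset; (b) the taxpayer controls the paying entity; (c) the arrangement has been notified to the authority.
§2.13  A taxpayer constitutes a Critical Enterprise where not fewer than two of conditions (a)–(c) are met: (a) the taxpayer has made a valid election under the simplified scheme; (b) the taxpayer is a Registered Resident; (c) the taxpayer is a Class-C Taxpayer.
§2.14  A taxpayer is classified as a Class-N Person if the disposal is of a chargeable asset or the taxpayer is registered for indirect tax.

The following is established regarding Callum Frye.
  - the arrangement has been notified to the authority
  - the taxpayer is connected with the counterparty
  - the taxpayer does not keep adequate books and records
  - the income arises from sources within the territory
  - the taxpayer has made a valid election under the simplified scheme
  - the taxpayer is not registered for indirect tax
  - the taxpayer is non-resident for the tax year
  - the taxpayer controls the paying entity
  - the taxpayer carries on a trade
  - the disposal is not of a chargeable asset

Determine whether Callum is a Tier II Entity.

Yes

Under §2.3: the taxpayer is resident for the tax year? no; and the taxpayer is registered for indirect tax? no; and the taxpayer is connected with the counterparty? yes. So the taxpayer is not a Registered Resident.
Under §2.2: the taxpayer keeps adequate books and records? no; or the income arises from sources within the territory? yes. So the taxpayer is a Class-C Taxpayer.
Under §2.13: the taxpayer has made a valid election under the simplified scheme? yes; Registered Resident (§2.3)? no; Class-C Taxpayer (§2.2)? yes — 2 of 3 hold (need ≥2) → satisfied.
Under §2.11: the taxpayer is resident for the tax year? no; or not a Critical Enterprise (§2.13)? no. So the taxpayer is not a Controlled Taxpayer.
Under §2.5: the income arises from sources within the territory? yes; and the arrangement has been notified to the authority? yes. So the taxpayer is a Chargeable Taxpayer.
Under §2.12: the disposal is of a chargeable asset? no; and the taxpayer controls the paying entity? yes; and the arrangement has been notified to the authority? yes. So the taxpayer is not a Scheduled Enterprise.
Under §2.4: the taxpayer does not carry on a trade? no; and the income arises from sources outside the territory? no. So the taxpayer is not a Class-R Person.
Under §2.1: not a Chargeable Taxpayer (§2.5)? no; or Scheduled Enterprise (§2.12)? no; or Class-R Person (§2.4)? no. So the taxpayer is not an Excluded Resident.
Under §2.6: the taxpayer has made a valid election under the simplified scheme? yes; or the disposal is of a chargeable asset? no. So the taxpayer is an Accredited Resident.
Under §2.10: not an Accredited Resident (§2.6)? no; or the taxpayer controls the paying entity? yes. So the taxpayer is a Designated Enterprise.
Under §2.9: not a Controlled Taxpayer (§2.11)? yes; not an Excluded Resident (§2.1)? yes; Designated Enterprise (§2.10)? yes — 3 of 3 hold (need ≥2) → satisfied.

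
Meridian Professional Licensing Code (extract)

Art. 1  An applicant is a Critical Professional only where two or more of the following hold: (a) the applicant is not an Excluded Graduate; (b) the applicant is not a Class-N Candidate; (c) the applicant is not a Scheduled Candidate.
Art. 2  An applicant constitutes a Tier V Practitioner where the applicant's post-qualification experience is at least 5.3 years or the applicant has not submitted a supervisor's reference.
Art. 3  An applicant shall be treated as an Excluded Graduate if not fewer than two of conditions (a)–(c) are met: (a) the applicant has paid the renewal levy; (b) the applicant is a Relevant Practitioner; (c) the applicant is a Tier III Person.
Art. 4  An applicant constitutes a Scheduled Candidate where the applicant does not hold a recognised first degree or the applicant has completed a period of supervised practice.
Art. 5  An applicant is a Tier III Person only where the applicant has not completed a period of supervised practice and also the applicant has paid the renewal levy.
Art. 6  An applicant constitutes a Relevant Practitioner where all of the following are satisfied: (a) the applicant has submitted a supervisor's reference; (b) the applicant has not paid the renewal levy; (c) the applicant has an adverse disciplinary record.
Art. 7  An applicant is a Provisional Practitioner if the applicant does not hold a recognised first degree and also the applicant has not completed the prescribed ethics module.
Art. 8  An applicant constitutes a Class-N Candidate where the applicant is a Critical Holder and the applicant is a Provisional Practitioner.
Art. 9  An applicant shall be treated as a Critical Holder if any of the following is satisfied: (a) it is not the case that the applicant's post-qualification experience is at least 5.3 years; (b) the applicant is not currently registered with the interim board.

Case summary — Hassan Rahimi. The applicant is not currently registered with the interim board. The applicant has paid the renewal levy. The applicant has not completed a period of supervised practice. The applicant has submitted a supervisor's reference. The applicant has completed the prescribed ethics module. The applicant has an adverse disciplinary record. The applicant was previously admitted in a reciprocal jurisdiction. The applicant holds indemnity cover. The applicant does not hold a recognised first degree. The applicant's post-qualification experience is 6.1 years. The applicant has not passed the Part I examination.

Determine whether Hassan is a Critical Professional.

article 6 — Relevant Practitioner: [the applicant has submitted a supervisor's reference? yes] AND [the applicant has not paid the renewal levy? no] AND [the applicant has an adverse disciplinary record? yes] → not satisfied.
article 5 — Tier III Person: [the applicant has not completed a period of supervised practice? yes] AND [the applicant has paid the renewal levy? yes] → satisfied.
article 3 — Excluded Graduate: the applicant has paid the renewal levy? yes; Relevant Practitioner (article 6)? no; Tier III Person (article 5)? yes — 2 of 3 hold (need ≥2) → satisfied.
article 9 — Critical Holder: [applicant's post-qualification experience: 6.1 years ≥ 5.3 years? yes, so negated condition no] OR [the applicant is not currently registered with the interim board? yes] → satisfied.
article 7 — Provisional Practitioner: [the applicant does not hold a recognised first degree? yes] AND [the applicant has not completed the prescribed ethics module? no] → not satisfied.
article 8 — Class-N Candidate: [Critical Holder (article 9)? yes] AND [Provisional Practitioner (article 7)? no] → not satisfied.
article 4 — Scheduled Candidate: [the applicant does not hold a recognised first degree? yes] OR [the applicant has completed a period of supervised practice? no] → satisfied.
article 1 — Critical Professional: not an Excluded Graduate (article 3)? no; not a Class-N Candidate (article 8)? yes; not a Scheduled Candidate (article 4)? no — 1 of 3 hold (need ≥2) → not satisfied.

No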